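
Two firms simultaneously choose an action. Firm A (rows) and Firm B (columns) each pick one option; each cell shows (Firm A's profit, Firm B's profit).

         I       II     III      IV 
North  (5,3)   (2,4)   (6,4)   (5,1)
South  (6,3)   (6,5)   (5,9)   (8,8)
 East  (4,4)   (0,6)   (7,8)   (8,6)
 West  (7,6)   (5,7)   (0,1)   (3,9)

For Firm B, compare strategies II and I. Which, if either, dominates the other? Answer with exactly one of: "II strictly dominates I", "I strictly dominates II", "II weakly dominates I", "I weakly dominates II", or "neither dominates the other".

II's payoffs vs I's, by Firm A's action — North: 4>3, South: 5>3, East: 6>4, West: 7>6.
Every comparison favours II, so II strictly dominates I.

II strictly dominates I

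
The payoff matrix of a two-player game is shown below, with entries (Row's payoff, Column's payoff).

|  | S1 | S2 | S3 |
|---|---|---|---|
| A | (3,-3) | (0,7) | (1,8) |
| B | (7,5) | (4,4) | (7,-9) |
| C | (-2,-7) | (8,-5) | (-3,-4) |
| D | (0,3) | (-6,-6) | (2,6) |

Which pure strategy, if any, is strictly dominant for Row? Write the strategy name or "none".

none

A fails to dominate B at S1 (3<7).
B fails to dominate C at S2 (4<8).
C fails to dominate A at S1 (-2<3).
D fails to dominate A at S1 (0<3).
No single strategy dominates all the others.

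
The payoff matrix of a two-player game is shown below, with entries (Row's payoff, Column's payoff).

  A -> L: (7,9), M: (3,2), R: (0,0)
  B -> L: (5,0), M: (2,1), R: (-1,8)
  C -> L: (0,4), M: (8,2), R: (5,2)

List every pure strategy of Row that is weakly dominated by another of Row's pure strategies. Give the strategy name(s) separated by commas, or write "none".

A: no other strategy beats it everywhere (B at L (7>5); C at L (7>0)).
B: dominated, since A does at least as well everywhere (L: 7>5, M: 3>2, R: 0>-1).
C is not dominated — it holds its own against A at M (8>3); B at M (8>2).

B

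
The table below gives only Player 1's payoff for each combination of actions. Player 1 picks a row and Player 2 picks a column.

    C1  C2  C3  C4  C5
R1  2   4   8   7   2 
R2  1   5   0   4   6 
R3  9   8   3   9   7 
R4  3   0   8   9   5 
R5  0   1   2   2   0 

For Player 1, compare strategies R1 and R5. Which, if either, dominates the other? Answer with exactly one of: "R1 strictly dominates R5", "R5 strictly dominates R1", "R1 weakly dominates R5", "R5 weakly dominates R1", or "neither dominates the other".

R1 strictly dominates R5

R1's payoffs vs R5's, by Player 2's action — C1: 2>0, C2: 4>1, C3: 8>2, C4: 7>2, C5: 2>0.
Every comparison favours R1, so R1 strictly dominates R5.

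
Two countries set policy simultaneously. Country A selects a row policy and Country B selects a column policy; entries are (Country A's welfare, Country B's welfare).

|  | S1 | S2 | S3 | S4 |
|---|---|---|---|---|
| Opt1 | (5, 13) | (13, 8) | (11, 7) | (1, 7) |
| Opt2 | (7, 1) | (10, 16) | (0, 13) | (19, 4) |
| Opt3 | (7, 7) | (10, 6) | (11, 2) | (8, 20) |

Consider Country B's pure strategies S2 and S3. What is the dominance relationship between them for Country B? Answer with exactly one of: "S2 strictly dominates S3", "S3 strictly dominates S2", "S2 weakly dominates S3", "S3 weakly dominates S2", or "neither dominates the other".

S2's payoffs vs S3's, by Country A's action — Opt1: 8>7, Opt2: 16>13, Opt3: 6>2.
Every comparison favours S2, so S2 strictly dominates S3.

S2 strictly dominates S3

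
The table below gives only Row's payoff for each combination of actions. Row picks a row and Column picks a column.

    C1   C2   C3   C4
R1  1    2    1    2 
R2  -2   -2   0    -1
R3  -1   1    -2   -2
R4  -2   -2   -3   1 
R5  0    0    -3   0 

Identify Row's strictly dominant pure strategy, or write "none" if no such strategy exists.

R1

R1 vs R2: C1: 1>-2, C2: 2>-2, C3: 1>0, C4: 2>-1.
R1 vs R3: C1: 1>-1, C2: 2>1, C3: 1>-2, C4: 2>-2.
R1 vs R4: C1: 1>-2, C2: 2>-2, C3: 1>-3, C4: 2>1.
R1 vs R5: C1: 1>0, C2: 2>0, C3: 1>-3, C4: 2>0.
R1 strictly beats every other strategy against every opponent action, so it is strictly dominant.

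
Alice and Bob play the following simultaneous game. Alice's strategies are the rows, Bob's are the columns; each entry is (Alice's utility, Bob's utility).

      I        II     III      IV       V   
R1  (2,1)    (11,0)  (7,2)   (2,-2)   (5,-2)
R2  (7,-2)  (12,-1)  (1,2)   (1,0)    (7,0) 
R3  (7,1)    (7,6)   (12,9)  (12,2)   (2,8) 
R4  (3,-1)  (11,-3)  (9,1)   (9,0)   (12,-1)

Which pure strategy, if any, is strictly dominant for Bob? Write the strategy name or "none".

III

III vs I: R1: 2>1, R2: 2>-2, R3: 9>1, R4: 1>-1.
III vs II: R1: 2>0, R2: 2>-1, R3: 9>6, R4: 1>-3.
III vs IV: R1: 2>-2, R2: 2>0, R3: 9>2, R4: 1>0.
III vs V: R1: 2>-2, R2: 2>0, R3: 9>8, R4: 1>-1.
III strictly beats every other strategy against every opponent action, so it is strictly dominant.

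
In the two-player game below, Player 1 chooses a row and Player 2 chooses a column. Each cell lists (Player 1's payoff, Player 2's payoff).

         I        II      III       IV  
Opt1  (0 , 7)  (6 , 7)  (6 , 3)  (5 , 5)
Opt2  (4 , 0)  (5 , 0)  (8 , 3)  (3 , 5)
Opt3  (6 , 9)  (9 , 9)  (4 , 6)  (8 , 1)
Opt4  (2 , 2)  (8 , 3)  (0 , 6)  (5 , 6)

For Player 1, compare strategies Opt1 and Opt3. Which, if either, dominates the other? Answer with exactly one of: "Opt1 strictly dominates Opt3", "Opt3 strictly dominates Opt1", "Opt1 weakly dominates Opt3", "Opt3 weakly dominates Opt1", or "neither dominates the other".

neither dominates the other

Opt1's payoffs vs Opt3's, by Player 2's action — I: 0<6, II: 6<9, III: 6>4, IV: 5<8.
Opt1 does better at III but worse at I, II, IV; neither strategy dominates the other.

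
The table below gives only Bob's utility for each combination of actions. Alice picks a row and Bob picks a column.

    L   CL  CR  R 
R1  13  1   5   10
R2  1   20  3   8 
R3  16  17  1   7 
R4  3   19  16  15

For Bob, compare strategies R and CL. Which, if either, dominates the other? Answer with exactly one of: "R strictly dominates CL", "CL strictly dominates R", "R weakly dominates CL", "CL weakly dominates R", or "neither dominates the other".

Compare R to CL across each opponent action: R1: 10>1, R2: 8<20, R3: 7<17, R4: 15<19.
R does better at R1 but worse at R2, R3, R4; neither strategy dominates the other.

neither dominates the other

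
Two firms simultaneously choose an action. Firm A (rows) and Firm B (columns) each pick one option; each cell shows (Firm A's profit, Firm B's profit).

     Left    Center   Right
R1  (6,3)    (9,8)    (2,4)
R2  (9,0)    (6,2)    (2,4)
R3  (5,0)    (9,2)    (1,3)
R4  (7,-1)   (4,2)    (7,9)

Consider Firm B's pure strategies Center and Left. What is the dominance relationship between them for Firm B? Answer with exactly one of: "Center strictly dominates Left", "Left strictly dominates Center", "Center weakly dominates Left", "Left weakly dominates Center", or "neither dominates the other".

Center strictly dominates Left

Compare Center to Left across every action of Firm A: R1: 8>3, R2: 2>0, R3: 2>0, R4: 2>-1.
Every comparison favours Center, so Center strictly dominates Left.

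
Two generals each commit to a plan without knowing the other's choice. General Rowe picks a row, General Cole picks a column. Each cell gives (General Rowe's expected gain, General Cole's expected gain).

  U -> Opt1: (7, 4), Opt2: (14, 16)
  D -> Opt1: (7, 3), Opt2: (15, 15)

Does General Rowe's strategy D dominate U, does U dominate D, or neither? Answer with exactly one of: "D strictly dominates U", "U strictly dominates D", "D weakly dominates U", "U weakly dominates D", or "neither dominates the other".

D weakly dominates U

Compare D to U across every action of General Cole: Opt1: 7=7, Opt2: 15>14.
D is at least as good everywhere and strictly better somewhere (tied only at Opt1), so D weakly but not strictly dominates U.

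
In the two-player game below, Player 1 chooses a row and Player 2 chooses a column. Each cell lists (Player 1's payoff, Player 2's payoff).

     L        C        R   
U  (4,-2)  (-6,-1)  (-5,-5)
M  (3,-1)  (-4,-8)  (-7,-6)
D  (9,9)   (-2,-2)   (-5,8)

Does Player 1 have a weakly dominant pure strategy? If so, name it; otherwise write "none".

D

D vs U: L: 9>4, C: -2>-6, R: -5=-5.
D vs M: L: 9>3, C: -2>-4, R: -5>-7.
D is at least as good as every other strategy against every opponent action, so it is weakly dominant.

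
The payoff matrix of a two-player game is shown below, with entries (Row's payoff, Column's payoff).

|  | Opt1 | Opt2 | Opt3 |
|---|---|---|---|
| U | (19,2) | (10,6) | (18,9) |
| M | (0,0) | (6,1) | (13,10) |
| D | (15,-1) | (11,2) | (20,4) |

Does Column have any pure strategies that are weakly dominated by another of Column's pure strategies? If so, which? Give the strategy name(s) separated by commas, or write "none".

Opt1: dominated, since Opt2 does at least as well everywhere (U: 6>2, M: 1>0, D: 2>-1).
Opt2 is weakly dominated by Opt3 (U: 9>6, M: 10>1, D: 4>2).
Opt3 is not dominated — it holds its own against Opt1 at U (9>2); Opt2 at U (9>6).

Opt1, Opt2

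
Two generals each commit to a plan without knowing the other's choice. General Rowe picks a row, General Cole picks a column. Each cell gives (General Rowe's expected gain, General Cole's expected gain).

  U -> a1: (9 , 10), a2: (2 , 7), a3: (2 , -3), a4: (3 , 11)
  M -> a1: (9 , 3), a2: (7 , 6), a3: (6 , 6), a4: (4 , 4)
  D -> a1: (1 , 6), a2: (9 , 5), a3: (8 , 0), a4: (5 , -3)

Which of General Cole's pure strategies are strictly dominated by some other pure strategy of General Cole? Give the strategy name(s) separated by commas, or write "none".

none

Nothing dominates a1: a2 at U (10>7); a3 at U (10>-3); a4 at D (6>-3).
a2: no other strategy beats it everywhere (a1 at M (6>3); a3 at U (7>-3); a4 at M (6>4)).
Nothing dominates a3: a1 at M (6>3); a2 at M (6=6); a4 at M (6>4).
Nothing dominates a4: a1 at U (11>10); a2 at U (11>7); a3 at U (11>-3).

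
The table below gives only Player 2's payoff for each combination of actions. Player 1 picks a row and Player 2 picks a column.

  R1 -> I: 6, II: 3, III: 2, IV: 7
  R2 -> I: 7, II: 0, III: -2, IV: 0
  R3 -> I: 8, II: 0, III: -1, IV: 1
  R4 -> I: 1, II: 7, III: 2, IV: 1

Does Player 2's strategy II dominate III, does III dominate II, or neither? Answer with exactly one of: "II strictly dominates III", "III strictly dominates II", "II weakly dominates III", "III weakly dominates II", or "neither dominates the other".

II strictly dominates III

II's payoffs vs III's, by Player 1's action — R1: 3>2, R2: 0>-2, R3: 0>-1, R4: 7>2.
II gives a strictly higher payoff against every action of Player 1, so II strictly dominates III.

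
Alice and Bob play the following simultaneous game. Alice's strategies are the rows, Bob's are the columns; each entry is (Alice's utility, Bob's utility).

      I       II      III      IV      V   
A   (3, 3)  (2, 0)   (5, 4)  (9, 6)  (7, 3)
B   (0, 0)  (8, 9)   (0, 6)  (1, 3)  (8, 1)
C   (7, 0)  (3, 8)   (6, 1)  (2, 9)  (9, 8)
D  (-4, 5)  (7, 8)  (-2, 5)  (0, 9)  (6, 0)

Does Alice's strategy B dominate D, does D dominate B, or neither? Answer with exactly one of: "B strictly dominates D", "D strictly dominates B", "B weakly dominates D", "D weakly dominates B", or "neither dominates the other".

B strictly dominates D

Compare B to D across each choice by Bob: I: 0>-4, II: 8>7, III: 0>-2, IV: 1>0, V: 8>6.
Every comparison favours B, so B strictly dominates D.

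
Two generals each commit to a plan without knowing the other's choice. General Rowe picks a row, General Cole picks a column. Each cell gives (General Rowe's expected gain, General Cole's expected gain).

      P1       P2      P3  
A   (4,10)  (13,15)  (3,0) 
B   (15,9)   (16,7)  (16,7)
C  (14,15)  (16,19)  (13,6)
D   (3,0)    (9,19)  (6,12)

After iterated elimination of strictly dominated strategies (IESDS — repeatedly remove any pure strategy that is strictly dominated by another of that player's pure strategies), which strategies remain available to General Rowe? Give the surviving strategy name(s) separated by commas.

B, C

For General Rowe, B strictly dominates A on the remaining columns (P1: 15>4, P2: 16>13, P3: 16>3); eliminate A.
Row D is eliminated: B beats it against every remaining column (P1: 15>3, P2: 16>9, P3: 16>6).
For General Cole, P1 strictly dominates P3 on the remaining rows (B: 9>7, C: 15>6); eliminate P3.
Among the remaining strategies, none is strictly dominated by another pure strategy of the same player, so the elimination stops.
Surviving strategies — General Rowe: {B, C}; General Cole: {P1, P2}.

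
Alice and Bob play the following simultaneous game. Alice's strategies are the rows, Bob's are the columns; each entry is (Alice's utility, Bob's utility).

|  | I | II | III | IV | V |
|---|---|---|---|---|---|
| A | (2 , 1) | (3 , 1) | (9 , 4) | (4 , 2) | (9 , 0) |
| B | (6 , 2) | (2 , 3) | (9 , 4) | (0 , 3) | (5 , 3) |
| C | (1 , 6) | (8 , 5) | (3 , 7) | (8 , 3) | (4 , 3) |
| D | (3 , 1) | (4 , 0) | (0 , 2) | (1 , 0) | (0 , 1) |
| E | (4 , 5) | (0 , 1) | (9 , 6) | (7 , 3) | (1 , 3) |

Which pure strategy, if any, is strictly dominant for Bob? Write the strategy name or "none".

III vs I: A: 4>1, B: 4>2, C: 7>6, D: 2>1, E: 6>5.
III vs II: A: 4>1, B: 4>3, C: 7>5, D: 2>0, E: 6>1.
III vs IV: A: 4>2, B: 4>3, C: 7>3, D: 2>0, E: 6>3.
III vs V: A: 4>0, B: 4>3, C: 7>3, D: 2>1, E: 6>3.
III strictly beats every other strategy against every opponent action, so it is strictly dominant.

III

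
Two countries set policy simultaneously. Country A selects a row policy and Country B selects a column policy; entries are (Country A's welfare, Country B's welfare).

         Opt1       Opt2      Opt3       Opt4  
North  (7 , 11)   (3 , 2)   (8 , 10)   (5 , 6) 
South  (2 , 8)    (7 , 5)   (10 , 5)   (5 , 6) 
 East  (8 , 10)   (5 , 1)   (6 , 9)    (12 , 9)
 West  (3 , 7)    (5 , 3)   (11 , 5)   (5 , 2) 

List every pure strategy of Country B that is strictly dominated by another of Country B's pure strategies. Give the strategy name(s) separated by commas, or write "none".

Opt1: no other strategy beats it everywhere (Opt2 at North (11>2); Opt3 at North (11>10); Opt4 at North (11>6)).
Opt2: dominated, since Opt1 does at least as well everywhere (North: 11>2, South: 8>5, East: 10>1, West: 7>3).
Opt3 is strictly dominated by Opt1 (North: 11>10, South: 8>5, East: 10>9, West: 7>5).
Opt1 strictly dominates Opt4 — North: 11>6, South: 8>6, East: 10>9, West: 7>2.

Opt2, Opt3, Opt4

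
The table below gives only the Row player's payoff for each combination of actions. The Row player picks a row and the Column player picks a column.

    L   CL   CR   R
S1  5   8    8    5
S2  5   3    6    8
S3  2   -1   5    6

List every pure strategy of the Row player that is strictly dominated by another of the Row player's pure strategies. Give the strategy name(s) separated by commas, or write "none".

S1: no other strategy beats it everywhere (S2 at L (5=5); S3 at L (5>2)).
S2 is not dominated — it holds its own against S1 at L (5=5); S3 at L (5>2).
S2 strictly dominates S3 — L: 5>2, CL: 3>-1, CR: 6>5, R: 8>6.

S3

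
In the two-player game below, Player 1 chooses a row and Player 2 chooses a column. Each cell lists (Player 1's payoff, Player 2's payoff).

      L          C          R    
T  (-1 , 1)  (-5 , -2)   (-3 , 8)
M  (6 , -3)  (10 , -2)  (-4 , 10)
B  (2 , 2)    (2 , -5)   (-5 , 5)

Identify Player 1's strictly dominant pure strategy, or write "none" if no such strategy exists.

T fails to dominate M at L (-1<6).
M fails to dominate T at R (-4<-3).
B fails to dominate T at R (-5<-3).
No single strategy dominates all the others.

none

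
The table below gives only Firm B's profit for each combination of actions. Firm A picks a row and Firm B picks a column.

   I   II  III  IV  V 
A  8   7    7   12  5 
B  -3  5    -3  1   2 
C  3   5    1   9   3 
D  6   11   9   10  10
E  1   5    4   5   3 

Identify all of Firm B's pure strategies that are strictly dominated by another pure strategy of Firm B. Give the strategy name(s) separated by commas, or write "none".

I, III, V

I: dominated, since IV does at least as well everywhere (A: 12>8, B: 1>-3, C: 9>3, D: 10>6, E: 5>1).
Nothing dominates II: I at B (5>-3); III at A (7=7); IV at B (5>1); V at A (7>5).
III is strictly dominated by IV (A: 12>7, B: 1>-3, C: 9>1, D: 10>9, E: 5>4).
IV is not dominated — it holds its own against I at A (12>8); II at A (12>7); III at A (12>7); V at A (12>5).
V: dominated, since II does at least as well everywhere (A: 7>5, B: 5>2, C: 5>3, D: 11>10, E: 5>3).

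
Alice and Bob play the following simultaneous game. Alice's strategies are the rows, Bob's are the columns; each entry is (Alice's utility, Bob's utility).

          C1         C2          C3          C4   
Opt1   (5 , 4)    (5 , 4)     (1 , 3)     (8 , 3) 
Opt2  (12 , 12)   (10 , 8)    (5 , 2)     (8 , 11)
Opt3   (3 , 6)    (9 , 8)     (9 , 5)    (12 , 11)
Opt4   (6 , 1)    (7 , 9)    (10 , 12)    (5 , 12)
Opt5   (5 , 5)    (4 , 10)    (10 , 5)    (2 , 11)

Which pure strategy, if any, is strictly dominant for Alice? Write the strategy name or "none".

Opt1 fails to dominate Opt2 at C1 (5<12).
Opt2 fails to dominate Opt1 at C4 (8=8).
Opt3 fails to dominate Opt1 at C1 (3<5).
Opt4 fails to dominate Opt1 at C4 (5<8).
Opt5 fails to dominate Opt1 at C1 (5=5).
No single strategy dominates all the others.

none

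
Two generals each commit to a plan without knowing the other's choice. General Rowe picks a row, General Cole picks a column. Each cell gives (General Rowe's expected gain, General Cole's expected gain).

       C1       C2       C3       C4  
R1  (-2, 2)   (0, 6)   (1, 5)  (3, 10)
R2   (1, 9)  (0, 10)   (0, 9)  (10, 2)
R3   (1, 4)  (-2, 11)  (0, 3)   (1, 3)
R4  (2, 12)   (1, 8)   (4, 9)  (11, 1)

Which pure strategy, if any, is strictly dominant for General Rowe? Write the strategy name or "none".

R4

R4 vs R1: C1: 2>-2, C2: 1>0, C3: 4>1, C4: 11>3.
R4 vs R2: C1: 2>1, C2: 1>0, C3: 4>0, C4: 11>10.
R4 vs R3: C1: 2>1, C2: 1>-2, C3: 4>0, C4: 11>1.
R4 strictly beats every other strategy against every opponent action, so it is strictly dominant.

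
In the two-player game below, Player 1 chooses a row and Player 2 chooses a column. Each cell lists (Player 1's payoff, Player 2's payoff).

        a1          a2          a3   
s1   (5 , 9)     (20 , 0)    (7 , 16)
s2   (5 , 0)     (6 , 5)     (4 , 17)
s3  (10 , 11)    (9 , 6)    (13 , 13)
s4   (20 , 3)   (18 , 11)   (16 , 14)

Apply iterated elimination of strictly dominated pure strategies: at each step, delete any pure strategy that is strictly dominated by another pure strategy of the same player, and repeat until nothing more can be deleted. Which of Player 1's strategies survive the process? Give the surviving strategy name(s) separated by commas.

Row s2 is eliminated: s3 beats it against every remaining column (a1: 10>5, a2: 9>6, a3: 13>4).
For Player 1, s4 strictly dominates s3 on the remaining columns (a1: 20>10, a2: 18>9, a3: 16>13); eliminate s3.
Column a1 is eliminated: a3 beats it against every remaining row (s1: 16>9, s4: 14>3).
For Player 2, a3 strictly dominates a2 on the remaining rows (s1: 16>0, s4: 14>11); eliminate a2.
For Player 1, s4 strictly dominates s1 on the remaining columns (a3: 16>7); eliminate s1.
Among the remaining strategies, none is strictly dominated by another pure strategy of the same player, so the elimination stops.
Surviving strategies — Player 1: {s4}; Player 2: {a3}.

s4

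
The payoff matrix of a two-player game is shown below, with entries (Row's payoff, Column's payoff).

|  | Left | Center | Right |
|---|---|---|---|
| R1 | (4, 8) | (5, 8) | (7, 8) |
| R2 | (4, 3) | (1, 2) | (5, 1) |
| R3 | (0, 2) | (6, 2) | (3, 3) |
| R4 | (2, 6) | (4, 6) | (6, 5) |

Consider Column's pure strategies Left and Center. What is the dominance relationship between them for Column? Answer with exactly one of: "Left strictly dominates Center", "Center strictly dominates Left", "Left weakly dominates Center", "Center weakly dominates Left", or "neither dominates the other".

Compare Left to Center across each choice by Row: R1: 8=8, R2: 3>2, R3: 2=2, R4: 6=6.
Left is at least as good everywhere and strictly better somewhere (tied only at R1, R3, R4), so Left weakly but not strictly dominates Center.

Left weakly dominates Center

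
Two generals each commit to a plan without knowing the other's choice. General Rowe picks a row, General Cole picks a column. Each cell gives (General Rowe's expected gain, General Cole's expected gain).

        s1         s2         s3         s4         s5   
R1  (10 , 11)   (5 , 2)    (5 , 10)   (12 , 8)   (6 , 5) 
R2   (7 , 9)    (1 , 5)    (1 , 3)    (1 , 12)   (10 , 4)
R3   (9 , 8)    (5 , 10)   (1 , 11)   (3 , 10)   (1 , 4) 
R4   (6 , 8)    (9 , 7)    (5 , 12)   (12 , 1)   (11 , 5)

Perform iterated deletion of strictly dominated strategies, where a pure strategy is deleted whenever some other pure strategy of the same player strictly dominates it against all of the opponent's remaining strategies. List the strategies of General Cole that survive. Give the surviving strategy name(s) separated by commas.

For General Cole, s1 strictly dominates s5 on the remaining rows (R1: 11>5, R2: 9>4, R3: 8>4, R4: 8>5); eliminate s5.
For General Rowe, R1 strictly dominates R2 on the remaining columns (s1: 10>7, s2: 5>1, s3: 5>1, s4: 12>1); eliminate R2.
For General Cole, s3 strictly dominates s2 on the remaining rows (R1: 10>2, R3: 11>10, R4: 12>7); eliminate s2.
For General Rowe, R1 strictly dominates R3 on the remaining columns (s1: 10>9, s3: 5>1, s4: 12>3); eliminate R3.
Column s4 is eliminated: s1 beats it against every remaining row (R1: 11>8, R4: 8>1).
Among the remaining strategies, none is strictly dominated by another pure strategy of the same player, so the elimination stops.
Surviving strategies — General Rowe: {R1, R4}; General Cole: {s1, s3}.

s1, s3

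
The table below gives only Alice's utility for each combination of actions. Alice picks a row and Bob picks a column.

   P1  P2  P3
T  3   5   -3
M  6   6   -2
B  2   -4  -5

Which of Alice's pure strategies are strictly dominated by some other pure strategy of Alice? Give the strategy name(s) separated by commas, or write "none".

T, B

T: dominated, since M does at least as well everywhere (P1: 6>3, P2: 6>5, P3: -2>-3).
M is not dominated — it holds its own against T at P1 (6>3); B at P1 (6>2).
B is strictly dominated by T (P1: 3>2, P2: 5>-4, P3: -3>-5).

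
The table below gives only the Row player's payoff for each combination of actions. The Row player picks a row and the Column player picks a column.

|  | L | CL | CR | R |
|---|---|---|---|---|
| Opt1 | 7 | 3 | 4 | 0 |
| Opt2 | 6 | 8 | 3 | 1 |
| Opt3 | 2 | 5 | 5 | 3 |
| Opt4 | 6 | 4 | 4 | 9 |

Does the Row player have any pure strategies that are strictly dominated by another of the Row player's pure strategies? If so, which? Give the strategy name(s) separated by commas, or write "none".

Opt1 is not dominated — it holds its own against Opt2 at L (7>6); Opt3 at L (7>2); Opt4 at L (7>6).
Opt2: no other strategy beats it everywhere (Opt1 at CL (8>3); Opt3 at L (6>2); Opt4 at L (6=6)).
Opt3: no other strategy beats it everywhere (Opt1 at CL (5>3); Opt2 at CR (5>3); Opt4 at CL (5>4)).
Opt4 is not dominated — it holds its own against Opt1 at CL (4>3); Opt2 at L (6=6); Opt3 at L (6>2).

none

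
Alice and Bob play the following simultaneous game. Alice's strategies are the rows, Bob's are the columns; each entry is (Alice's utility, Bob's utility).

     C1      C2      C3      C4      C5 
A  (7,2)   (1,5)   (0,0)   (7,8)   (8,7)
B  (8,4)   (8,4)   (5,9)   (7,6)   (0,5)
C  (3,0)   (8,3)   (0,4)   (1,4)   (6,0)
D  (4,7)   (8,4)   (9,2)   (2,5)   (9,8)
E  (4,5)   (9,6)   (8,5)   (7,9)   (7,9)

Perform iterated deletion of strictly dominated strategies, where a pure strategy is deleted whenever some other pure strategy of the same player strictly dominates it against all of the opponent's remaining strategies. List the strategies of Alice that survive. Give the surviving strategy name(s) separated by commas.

A, B, D, E

Alice's strategy C is strictly dominated by E (C1: 4>3, C2: 9>8, C3: 8>0, C4: 7>1, C5: 7>6) and is removed.
Column C1 is eliminated: C5 beats it against every remaining row (A: 7>2, B: 5>4, D: 8>7, E: 9>5).
For Bob, C4 strictly dominates C2 on the remaining rows (A: 8>5, B: 6>4, D: 5>4, E: 9>6); eliminate C2.
Among the remaining strategies, none is strictly dominated by another pure strategy of the same player, so the elimination stops.
Surviving strategies — Alice: {A, B, D, E}; Bob: {C3, C4, C5}.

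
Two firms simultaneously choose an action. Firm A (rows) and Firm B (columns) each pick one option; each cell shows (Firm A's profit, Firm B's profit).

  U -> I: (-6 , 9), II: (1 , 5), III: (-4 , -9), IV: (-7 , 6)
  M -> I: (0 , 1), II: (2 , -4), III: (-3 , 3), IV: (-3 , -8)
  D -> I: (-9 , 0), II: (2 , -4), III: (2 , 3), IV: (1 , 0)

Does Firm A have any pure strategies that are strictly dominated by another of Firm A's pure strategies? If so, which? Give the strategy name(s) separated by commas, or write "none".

U: dominated, since M does at least as well everywhere (I: 0>-6, II: 2>1, III: -3>-4, IV: -3>-7).
M: no other strategy beats it everywhere (U at I (0>-6); D at I (0>-9)).
Nothing dominates D: U at II (2>1); M at II (2=2).

U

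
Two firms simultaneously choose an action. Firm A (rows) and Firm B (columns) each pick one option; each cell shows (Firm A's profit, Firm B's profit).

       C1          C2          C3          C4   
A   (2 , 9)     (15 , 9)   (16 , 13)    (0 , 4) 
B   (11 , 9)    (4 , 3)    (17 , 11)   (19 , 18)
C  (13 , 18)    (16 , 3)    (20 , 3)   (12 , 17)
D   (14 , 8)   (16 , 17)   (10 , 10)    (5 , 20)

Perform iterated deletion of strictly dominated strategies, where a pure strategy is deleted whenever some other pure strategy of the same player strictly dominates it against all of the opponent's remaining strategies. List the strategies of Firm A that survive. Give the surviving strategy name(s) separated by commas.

B, C, D

For Firm A, C strictly dominates A on the remaining columns (C1: 13>2, C2: 16>15, C3: 20>16, C4: 12>0); eliminate A.
Firm B's strategy C2 is strictly dominated by C4 (B: 18>3, C: 17>3, D: 20>17) and is removed.
Firm B's strategy C3 is strictly dominated by C4 (B: 18>11, C: 17>3, D: 20>10) and is removed.
Among the remaining strategies, none is strictly dominated by another pure strategy of the same player, so the elimination stops.
Surviving strategies — Firm A: {B, C, D}; Firm B: {C1, C4}.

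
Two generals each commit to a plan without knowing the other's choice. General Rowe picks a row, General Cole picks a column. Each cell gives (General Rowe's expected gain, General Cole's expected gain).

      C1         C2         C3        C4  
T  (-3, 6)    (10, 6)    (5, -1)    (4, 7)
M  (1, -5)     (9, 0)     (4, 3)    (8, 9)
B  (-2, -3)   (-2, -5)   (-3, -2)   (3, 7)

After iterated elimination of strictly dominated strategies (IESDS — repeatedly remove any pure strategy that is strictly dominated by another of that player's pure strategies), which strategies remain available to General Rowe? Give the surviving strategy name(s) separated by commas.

Row B is eliminated: M beats it against every remaining column (C1: 1>-2, C2: 9>-2, C3: 4>-3, C4: 8>3).
For General Cole, C4 strictly dominates C1 on the remaining rows (T: 7>6, M: 9>-5); eliminate C1.
General Cole's strategy C2 is strictly dominated by C4 (T: 7>6, M: 9>0) and is removed.
Column C3 is eliminated: C4 beats it against every remaining row (T: 7>-1, M: 9>3).
Row T is eliminated: M beats it against every remaining column (C4: 8>4).
Among the remaining strategies, none is strictly dominated by another pure strategy of the same player, so the elimination stops.
Surviving strategies — General Rowe: {M}; General Cole: {C4}.

M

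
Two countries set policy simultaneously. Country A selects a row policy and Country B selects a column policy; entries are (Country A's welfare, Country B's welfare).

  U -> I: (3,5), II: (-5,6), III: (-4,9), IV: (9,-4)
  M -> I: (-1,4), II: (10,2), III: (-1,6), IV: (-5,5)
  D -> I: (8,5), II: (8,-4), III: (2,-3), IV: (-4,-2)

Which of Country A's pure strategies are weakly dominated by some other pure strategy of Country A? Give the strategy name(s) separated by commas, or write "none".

U: no other strategy beats it everywhere (M at I (3>-1); D at IV (9>-4)).
M: no other strategy beats it everywhere (U at II (10>-5); D at II (10>8)).
Nothing dominates D: U at I (8>3); M at I (8>-1).

none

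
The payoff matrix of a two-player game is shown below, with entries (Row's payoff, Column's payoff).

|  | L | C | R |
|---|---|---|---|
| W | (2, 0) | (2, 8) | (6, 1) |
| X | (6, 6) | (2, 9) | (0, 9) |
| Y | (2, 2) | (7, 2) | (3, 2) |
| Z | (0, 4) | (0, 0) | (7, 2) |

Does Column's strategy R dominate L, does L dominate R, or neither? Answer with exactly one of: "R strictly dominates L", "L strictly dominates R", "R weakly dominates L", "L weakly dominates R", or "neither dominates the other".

neither dominates the other

R's payoffs vs L's, by Row's action — W: 1>0, X: 9>6, Y: 2=2, Z: 2<4.
R does better at W, X but worse at Z; neither strategy dominates the other.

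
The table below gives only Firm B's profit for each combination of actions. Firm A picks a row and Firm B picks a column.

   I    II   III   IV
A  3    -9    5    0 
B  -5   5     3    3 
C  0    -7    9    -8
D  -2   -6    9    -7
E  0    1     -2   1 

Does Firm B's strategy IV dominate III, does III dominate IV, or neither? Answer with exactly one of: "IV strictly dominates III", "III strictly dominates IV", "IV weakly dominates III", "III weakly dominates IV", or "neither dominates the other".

neither dominates the other

IV's payoffs vs III's, by Firm A's action — A: 0<5, B: 3=3, C: -8<9, D: -7<9, E: 1>-2.
IV does better at E but worse at A, C, D; neither strategy dominates the other.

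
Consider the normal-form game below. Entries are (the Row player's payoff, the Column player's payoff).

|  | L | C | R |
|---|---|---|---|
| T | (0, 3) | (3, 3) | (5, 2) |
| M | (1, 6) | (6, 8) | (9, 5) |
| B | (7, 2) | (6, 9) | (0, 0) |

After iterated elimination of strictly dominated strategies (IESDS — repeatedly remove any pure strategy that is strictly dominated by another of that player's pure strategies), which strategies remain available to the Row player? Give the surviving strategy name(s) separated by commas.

For the Row player, M strictly dominates T on the remaining columns (L: 1>0, C: 6>3, R: 9>5); eliminate T.
Column L is eliminated: C beats it against every remaining row (M: 8>6, B: 9>2).
The Column player's strategy R is strictly dominated by C (M: 8>5, B: 9>0) and is removed.
Among the remaining strategies, none is strictly dominated by another pure strategy of the same player, so the elimination stops.
Surviving strategies — the Row player: {M, B}; the Column player: {C}.

M, B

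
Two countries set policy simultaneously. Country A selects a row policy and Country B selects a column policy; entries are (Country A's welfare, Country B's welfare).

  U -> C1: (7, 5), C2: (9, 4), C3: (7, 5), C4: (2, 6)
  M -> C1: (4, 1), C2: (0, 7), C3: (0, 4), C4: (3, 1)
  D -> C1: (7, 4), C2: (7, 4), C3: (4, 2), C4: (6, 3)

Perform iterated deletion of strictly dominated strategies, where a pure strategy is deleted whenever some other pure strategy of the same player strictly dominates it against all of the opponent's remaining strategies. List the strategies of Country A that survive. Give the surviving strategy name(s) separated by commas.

U, D

Country A's strategy M is strictly dominated by D (C1: 7>4, C2: 7>0, C3: 4>0, C4: 6>3) and is removed.
Column C3 is eliminated: C4 beats it against every remaining row (U: 6>5, D: 3>2).
Among the remaining strategies, none is strictly dominated by another pure strategy of the same player, so the elimination stops.
Surviving strategies — Country A: {U, D}; Country B: {C1, C2, C4}.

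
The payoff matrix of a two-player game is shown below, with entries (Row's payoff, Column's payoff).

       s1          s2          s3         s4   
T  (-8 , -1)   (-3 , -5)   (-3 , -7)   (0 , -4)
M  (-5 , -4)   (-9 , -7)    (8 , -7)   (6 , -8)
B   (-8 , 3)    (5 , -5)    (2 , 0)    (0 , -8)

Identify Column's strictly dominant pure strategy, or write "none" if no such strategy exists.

s1

s1 vs s2: T: -1>-5, M: -4>-7, B: 3>-5.
s1 vs s3: T: -1>-7, M: -4>-7, B: 3>0.
s1 vs s4: T: -1>-4, M: -4>-8, B: 3>-8.
s1 strictly beats every other strategy against every opponent action, so it is strictly dominant.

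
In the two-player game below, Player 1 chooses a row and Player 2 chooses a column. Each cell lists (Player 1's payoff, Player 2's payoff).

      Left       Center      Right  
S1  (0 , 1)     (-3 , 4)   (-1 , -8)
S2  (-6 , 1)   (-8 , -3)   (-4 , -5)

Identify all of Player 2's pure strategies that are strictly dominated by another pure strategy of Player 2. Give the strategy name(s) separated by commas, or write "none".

Left: no other strategy beats it everywhere (Center at S2 (1>-3); Right at S1 (1>-8)).
Nothing dominates Center: Left at S1 (4>1); Right at S1 (4>-8).
Left strictly dominates Right — S1: 1>-8, S2: 1>-5.

Right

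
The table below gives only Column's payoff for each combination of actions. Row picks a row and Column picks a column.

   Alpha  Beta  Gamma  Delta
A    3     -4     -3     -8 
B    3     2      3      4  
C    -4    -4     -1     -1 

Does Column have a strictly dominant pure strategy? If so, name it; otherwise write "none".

none

Alpha fails to dominate Beta at C (-4=-4).
Beta fails to dominate Alpha at A (-4<3).
Gamma fails to dominate Alpha at A (-3<3).
Delta fails to dominate Alpha at A (-8<3).
No single strategy dominates all the others.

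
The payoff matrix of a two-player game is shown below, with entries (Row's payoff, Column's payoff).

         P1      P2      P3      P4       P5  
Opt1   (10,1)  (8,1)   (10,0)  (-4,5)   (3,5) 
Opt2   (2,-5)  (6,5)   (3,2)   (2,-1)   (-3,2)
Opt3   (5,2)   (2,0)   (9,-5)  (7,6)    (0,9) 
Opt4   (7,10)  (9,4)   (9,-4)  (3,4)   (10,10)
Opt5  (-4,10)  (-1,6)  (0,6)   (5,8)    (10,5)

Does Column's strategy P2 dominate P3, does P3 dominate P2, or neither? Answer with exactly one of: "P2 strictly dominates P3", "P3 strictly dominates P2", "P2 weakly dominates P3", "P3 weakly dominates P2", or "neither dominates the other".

Compare P2 to P3 across each choice by Row: Opt1: 1>0, Opt2: 5>2, Opt3: 0>-5, Opt4: 4>-4, Opt5: 6=6.
P2 is at least as good everywhere and strictly better somewhere (tied only at Opt5), so P2 weakly but not strictly dominates P3.

P2 weakly dominates P3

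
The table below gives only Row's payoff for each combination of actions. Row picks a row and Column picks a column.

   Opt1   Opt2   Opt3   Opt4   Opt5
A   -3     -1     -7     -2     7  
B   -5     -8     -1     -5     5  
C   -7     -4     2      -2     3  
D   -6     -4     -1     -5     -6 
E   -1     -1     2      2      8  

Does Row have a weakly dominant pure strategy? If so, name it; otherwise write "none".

E vs A: Opt1: -1>-3, Opt2: -1=-1, Opt3: 2>-7, Opt4: 2>-2, Opt5: 8>7.
E vs B: Opt1: -1>-5, Opt2: -1>-8, Opt3: 2>-1, Opt4: 2>-5, Opt5: 8>5.
E vs C: Opt1: -1>-7, Opt2: -1>-4, Opt3: 2=2, Opt4: 2>-2, Opt5: 8>3.
E vs D: Opt1: -1>-6, Opt2: -1>-4, Opt3: 2>-1, Opt4: 2>-5, Opt5: 8>-6.
E is at least as good as every other strategy against every opponent action, so it is weakly dominant.

E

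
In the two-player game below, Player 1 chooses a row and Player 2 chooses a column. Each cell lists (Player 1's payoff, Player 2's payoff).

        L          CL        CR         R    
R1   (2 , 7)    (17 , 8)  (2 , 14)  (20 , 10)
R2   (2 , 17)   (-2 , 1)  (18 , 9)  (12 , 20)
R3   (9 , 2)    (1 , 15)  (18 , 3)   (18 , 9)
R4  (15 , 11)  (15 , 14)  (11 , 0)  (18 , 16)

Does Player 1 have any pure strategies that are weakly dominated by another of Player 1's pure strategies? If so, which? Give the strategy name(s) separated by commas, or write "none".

R2

Nothing dominates R1: R2 at CL (17>-2); R3 at CL (17>1); R4 at CL (17>15).
R3 weakly dominates R2 — L: 9>2, CL: 1>-2, CR: 18=18, R: 18>12.
Nothing dominates R3: R1 at L (9>2); R2 at L (9>2); R4 at CR (18>11).
R4: no other strategy beats it everywhere (R1 at L (15>2); R2 at L (15>2); R3 at L (15>9)).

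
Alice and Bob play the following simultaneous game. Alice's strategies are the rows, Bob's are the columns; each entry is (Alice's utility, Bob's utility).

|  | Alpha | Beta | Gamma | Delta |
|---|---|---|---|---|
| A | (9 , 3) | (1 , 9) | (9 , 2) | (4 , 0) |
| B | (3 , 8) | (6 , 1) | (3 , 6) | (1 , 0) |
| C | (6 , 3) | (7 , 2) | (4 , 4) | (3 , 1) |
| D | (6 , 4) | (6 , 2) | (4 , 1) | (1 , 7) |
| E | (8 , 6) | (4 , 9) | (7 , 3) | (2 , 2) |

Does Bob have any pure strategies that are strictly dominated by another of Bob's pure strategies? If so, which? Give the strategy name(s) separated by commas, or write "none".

none

Alpha: no other strategy beats it everywhere (Beta at B (8>1); Gamma at A (3>2); Delta at A (3>0)).
Nothing dominates Beta: Alpha at A (9>3); Gamma at A (9>2); Delta at A (9>0).
Gamma is not dominated — it holds its own against Alpha at C (4>3); Beta at B (6>1); Delta at A (2>0).
Delta is not dominated — it holds its own against Alpha at D (7>4); Beta at D (7>2); Gamma at D (7>1).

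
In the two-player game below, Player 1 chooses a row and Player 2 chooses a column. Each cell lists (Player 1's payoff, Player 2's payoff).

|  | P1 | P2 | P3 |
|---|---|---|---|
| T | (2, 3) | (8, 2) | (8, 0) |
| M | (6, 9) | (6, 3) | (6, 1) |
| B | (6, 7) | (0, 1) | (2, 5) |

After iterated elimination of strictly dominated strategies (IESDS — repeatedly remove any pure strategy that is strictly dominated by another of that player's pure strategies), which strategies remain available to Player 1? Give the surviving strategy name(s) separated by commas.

M, B

For Player 2, P1 strictly dominates P2 on the remaining rows (T: 3>2, M: 9>3, B: 7>1); eliminate P2.
Column P3 is eliminated: P1 beats it against every remaining row (T: 3>0, M: 9>1, B: 7>5).
Player 1's strategy T is strictly dominated by M (P1: 6>2) and is removed.
Among the remaining strategies, none is strictly dominated by another pure strategy of the same player, so the elimination stops.
Surviving strategies — Player 1: {M, B}; Player 2: {P1}.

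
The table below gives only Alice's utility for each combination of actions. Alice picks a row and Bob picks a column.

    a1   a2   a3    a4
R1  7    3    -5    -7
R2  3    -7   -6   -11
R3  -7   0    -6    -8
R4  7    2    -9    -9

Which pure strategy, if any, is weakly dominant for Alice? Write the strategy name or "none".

R1 vs R2: a1: 7>3, a2: 3>-7, a3: -5>-6, a4: -7>-11.
R1 vs R3: a1: 7>-7, a2: 3>0, a3: -5>-6, a4: -7>-8.
R1 vs R4: a1: 7=7, a2: 3>2, a3: -5>-9, a4: -7>-9.
R1 is at least as good as every other strategy against every opponent action, so it is weakly dominant.

R1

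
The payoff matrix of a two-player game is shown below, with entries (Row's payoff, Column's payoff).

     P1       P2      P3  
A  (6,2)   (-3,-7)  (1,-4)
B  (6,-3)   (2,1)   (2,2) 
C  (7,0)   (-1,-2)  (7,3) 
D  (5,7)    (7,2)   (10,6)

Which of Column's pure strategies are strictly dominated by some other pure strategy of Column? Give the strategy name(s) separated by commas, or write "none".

P2

P1 is not dominated — it holds its own against P2 at A (2>-7); P3 at A (2>-4).
P3 strictly dominates P2 — A: -4>-7, B: 2>1, C: 3>-2, D: 6>2.
P3: no other strategy beats it everywhere (P1 at B (2>-3); P2 at A (-4>-7)).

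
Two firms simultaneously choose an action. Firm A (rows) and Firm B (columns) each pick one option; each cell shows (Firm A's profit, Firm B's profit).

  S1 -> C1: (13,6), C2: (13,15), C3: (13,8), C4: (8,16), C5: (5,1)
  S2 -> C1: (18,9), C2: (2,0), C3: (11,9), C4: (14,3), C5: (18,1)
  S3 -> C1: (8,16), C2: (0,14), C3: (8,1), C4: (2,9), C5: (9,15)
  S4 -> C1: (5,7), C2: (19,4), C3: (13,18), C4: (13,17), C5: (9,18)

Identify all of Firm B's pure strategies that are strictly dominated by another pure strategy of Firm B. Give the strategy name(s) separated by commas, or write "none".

none

Nothing dominates C1: C2 at S2 (9>0); C3 at S2 (9=9); C4 at S2 (9>3); C5 at S1 (6>1).
Nothing dominates C2: C1 at S1 (15>6); C3 at S1 (15>8); C4 at S3 (14>9); C5 at S1 (15>1).
Nothing dominates C3: C1 at S1 (8>6); C2 at S2 (9>0); C4 at S2 (9>3); C5 at S1 (8>1).
Nothing dominates C4: C1 at S1 (16>6); C2 at S1 (16>15); C3 at S1 (16>8); C5 at S1 (16>1).
Nothing dominates C5: C1 at S4 (18>7); C2 at S2 (1>0); C3 at S3 (15>1); C4 at S3 (15>9).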